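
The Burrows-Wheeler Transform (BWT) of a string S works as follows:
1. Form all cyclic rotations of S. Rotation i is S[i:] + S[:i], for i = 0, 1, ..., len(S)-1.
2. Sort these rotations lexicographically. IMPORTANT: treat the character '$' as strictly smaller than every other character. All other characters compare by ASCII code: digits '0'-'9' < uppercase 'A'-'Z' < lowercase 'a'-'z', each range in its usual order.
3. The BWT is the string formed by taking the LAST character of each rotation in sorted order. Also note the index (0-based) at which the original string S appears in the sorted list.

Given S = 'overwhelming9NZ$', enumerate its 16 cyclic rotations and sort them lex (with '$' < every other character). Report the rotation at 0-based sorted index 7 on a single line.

All 16 rotations (rotation i = S[i:]+S[:i]):
  rot[0] = overwhelming9NZ$
  rot[1] = verwhelming9NZ$o
  rot[2] = erwhelming9NZ$ov
  rot[3] = rwhelming9NZ$ove
  rot[4] = whelming9NZ$over
  rot[5] = helming9NZ$overw
  rot[6] = elming9NZ$overwh
  rot[7] = lming9NZ$overwhe
  rot[8] = ming9NZ$overwhel
  rot[9] = ing9NZ$overwhelm
  rot[10] = ng9NZ$overwhelmi
  rot[11] = g9NZ$overwhelmin
  rot[12] = 9NZ$overwhelming
  rot[13] = NZ$overwhelming9
  rot[14] = Z$overwhelming9N
  rot[15] = $overwhelming9NZ
Sorted (with $ < everything):
  sorted[0] = $overwhelming9NZ
  sorted[1] = 9NZ$overwhelming
  sorted[2] = NZ$overwhelming9
  sorted[3] = Z$overwhelming9N
  sorted[4] = elming9NZ$overwh
  sorted[5] = erwhelming9NZ$ov
  sorted[6] = g9NZ$overwhelmin
  sorted[7] = helming9NZ$overw
  sorted[8] = ing9NZ$overwhelm
  sorted[9] = lming9NZ$overwhe
  sorted[10] = ming9NZ$overwhel
  sorted[11] = ng9NZ$overwhelmi
  sorted[12] = overwhelming9NZ$
  sorted[13] = rwhelming9NZ$ove
  sorted[14] = verwhelming9NZ$o
  sorted[15] = whelming9NZ$over
sorted[7] = helming9NZ$overw

Answer: helming9NZ$overw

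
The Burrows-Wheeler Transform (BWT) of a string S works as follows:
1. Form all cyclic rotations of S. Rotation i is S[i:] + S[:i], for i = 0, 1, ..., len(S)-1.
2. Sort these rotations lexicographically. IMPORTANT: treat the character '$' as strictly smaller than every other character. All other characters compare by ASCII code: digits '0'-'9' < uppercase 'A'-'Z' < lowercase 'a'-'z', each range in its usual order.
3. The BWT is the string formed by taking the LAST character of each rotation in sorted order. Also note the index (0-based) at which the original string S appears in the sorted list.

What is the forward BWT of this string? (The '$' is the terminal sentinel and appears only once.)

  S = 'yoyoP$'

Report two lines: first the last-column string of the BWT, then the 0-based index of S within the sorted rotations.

All 6 rotations (rotation i = S[i:]+S[:i]):
  rot[0] = yoyoP$
  rot[1] = oyoP$y
  rot[2] = yoP$yo
  rot[3] = oP$yoy
  rot[4] = P$yoyo
  rot[5] = $yoyoP
Sorted (with $ < everything):
  sorted[0] = $yoyoP  (last char: 'P')
  sorted[1] = P$yoyo  (last char: 'o')
  sorted[2] = oP$yoy  (last char: 'y')
  sorted[3] = oyoP$y  (last char: 'y')
  sorted[4] = yoP$yo  (last char: 'o')
  sorted[5] = yoyoP$  (last char: '$')
Last column: Poyyo$
Original string S is at sorted index 5

Answer: Poyyo$
5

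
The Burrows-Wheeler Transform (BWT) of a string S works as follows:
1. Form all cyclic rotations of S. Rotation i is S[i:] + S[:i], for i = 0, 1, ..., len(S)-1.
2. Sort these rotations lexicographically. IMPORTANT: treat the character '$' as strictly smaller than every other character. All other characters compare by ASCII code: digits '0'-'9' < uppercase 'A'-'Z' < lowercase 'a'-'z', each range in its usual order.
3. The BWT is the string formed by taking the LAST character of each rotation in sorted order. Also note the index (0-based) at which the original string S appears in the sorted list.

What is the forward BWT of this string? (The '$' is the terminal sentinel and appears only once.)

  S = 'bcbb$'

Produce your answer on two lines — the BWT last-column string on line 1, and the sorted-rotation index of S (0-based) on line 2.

Answer: bbc$b
3

Derivation:
All 5 rotations (rotation i = S[i:]+S[:i]):
  rot[0] = bcbb$
  rot[1] = cbb$b
  rot[2] = bb$bc
  rot[3] = b$bcb
  rot[4] = $bcbb
Sorted (with $ < everything):
  sorted[0] = $bcbb  (last char: 'b')
  sorted[1] = b$bcb  (last char: 'b')
  sorted[2] = bb$bc  (last char: 'c')
  sorted[3] = bcbb$  (last char: '$')
  sorted[4] = cbb$b  (last char: 'b')
Last column: bbc$b
Original string S is at sorted index 3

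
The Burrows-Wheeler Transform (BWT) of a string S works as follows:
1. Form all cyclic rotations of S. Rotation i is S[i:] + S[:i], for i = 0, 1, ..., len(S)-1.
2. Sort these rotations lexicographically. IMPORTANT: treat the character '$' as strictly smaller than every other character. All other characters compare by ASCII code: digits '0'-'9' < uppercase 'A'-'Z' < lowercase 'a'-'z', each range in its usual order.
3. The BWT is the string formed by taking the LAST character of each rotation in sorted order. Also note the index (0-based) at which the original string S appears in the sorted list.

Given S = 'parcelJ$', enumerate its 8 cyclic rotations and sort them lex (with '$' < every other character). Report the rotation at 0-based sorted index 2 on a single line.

Answer: arcelJ$p

Derivation:
All 8 rotations (rotation i = S[i:]+S[:i]):
  rot[0] = parcelJ$
  rot[1] = arcelJ$p
  rot[2] = rcelJ$pa
  rot[3] = celJ$par
  rot[4] = elJ$parc
  rot[5] = lJ$parce
  rot[6] = J$parcel
  rot[7] = $parcelJ
Sorted (with $ < everything):
  sorted[0] = $parcelJ
  sorted[1] = J$parcel
  sorted[2] = arcelJ$p
  sorted[3] = celJ$par
  sorted[4] = elJ$parc
  sorted[5] = lJ$parce
  sorted[6] = parcelJ$
  sorted[7] = rcelJ$pa
sorted[2] = arcelJ$p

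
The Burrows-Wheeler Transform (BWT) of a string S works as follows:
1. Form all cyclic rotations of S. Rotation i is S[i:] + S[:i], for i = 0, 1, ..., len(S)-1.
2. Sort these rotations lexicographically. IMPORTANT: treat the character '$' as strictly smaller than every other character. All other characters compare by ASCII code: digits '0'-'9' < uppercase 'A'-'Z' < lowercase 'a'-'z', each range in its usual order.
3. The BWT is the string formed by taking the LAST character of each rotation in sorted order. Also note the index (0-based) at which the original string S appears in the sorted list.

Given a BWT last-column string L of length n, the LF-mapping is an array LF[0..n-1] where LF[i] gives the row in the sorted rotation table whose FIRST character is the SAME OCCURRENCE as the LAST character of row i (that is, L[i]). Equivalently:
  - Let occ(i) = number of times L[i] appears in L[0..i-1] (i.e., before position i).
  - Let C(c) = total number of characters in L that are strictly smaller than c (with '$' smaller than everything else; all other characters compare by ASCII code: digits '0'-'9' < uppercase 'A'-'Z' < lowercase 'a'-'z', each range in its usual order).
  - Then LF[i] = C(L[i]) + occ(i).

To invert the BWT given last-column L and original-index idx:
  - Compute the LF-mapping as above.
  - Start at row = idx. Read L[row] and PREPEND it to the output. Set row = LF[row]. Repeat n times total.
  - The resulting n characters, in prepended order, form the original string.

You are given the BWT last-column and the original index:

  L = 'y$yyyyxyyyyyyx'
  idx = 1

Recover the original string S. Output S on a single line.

LF mapping: 3 0 4 5 6 7 1 8 9 10 11 12 13 2
Walk LF starting at row 1, prepending L[row]:
  step 1: row=1, L[1]='$', prepend. Next row=LF[1]=0
  step 2: row=0, L[0]='y', prepend. Next row=LF[0]=3
  step 3: row=3, L[3]='y', prepend. Next row=LF[3]=5
  step 4: row=5, L[5]='y', prepend. Next row=LF[5]=7
  step 5: row=7, L[7]='y', prepend. Next row=LF[7]=8
  step 6: row=8, L[8]='y', prepend. Next row=LF[8]=9
  step 7: row=9, L[9]='y', prepend. Next row=LF[9]=10
  step 8: row=10, L[10]='y', prepend. Next row=LF[10]=11
  step 9: row=11, L[11]='y', prepend. Next row=LF[11]=12
  step 10: row=12, L[12]='y', prepend. Next row=LF[12]=13
  step 11: row=13, L[13]='x', prepend. Next row=LF[13]=2
  step 12: row=2, L[2]='y', prepend. Next row=LF[2]=4
  step 13: row=4, L[4]='y', prepend. Next row=LF[4]=6
  step 14: row=6, L[6]='x', prepend. Next row=LF[6]=1
Reversed output: xyyxyyyyyyyyy$

Answer: xyyxyyyyyyyyy$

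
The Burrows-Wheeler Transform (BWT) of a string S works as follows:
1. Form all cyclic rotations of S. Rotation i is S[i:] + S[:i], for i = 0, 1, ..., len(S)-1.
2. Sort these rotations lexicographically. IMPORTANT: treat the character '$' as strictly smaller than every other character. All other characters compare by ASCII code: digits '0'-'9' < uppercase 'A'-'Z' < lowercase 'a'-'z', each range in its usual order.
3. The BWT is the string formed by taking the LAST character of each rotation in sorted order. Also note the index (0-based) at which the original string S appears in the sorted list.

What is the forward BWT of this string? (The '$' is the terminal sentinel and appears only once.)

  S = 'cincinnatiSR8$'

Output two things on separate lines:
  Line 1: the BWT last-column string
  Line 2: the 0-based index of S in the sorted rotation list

Answer: 8RSin$ntccniia
5

Derivation:
All 14 rotations (rotation i = S[i:]+S[:i]):
  rot[0] = cincinnatiSR8$
  rot[1] = incinnatiSR8$c
  rot[2] = ncinnatiSR8$ci
  rot[3] = cinnatiSR8$cin
  rot[4] = innatiSR8$cinc
  rot[5] = nnatiSR8$cinci
  rot[6] = natiSR8$cincin
  rot[7] = atiSR8$cincinn
  rot[8] = tiSR8$cincinna
  rot[9] = iSR8$cincinnat
  rot[10] = SR8$cincinnati
  rot[11] = R8$cincinnatiS
  rot[12] = 8$cincinnatiSR
  rot[13] = $cincinnatiSR8
Sorted (with $ < everything):
  sorted[0] = $cincinnatiSR8  (last char: '8')
  sorted[1] = 8$cincinnatiSR  (last char: 'R')
  sorted[2] = R8$cincinnatiS  (last char: 'S')
  sorted[3] = SR8$cincinnati  (last char: 'i')
  sorted[4] = atiSR8$cincinn  (last char: 'n')
  sorted[5] = cincinnatiSR8$  (last char: '$')
  sorted[6] = cinnatiSR8$cin  (last char: 'n')
  sorted[7] = iSR8$cincinnat  (last char: 't')
  sorted[8] = incinnatiSR8$c  (last char: 'c')
  sorted[9] = innatiSR8$cinc  (last char: 'c')
  sorted[10] = natiSR8$cincin  (last char: 'n')
  sorted[11] = ncinnatiSR8$ci  (last char: 'i')
  sorted[12] = nnatiSR8$cinci  (last char: 'i')
  sorted[13] = tiSR8$cincinna  (last char: 'a')
Last column: 8RSin$ntccniia
Original string S is at sorted index 5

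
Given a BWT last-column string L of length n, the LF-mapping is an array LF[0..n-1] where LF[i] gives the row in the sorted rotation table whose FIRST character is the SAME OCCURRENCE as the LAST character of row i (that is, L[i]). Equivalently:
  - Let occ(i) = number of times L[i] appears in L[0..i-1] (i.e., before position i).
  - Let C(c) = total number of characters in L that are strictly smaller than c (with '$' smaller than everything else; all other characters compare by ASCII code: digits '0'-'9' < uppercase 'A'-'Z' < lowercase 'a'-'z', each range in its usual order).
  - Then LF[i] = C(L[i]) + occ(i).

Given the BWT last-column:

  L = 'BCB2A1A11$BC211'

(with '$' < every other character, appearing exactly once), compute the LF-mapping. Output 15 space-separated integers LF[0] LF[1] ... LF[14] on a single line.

Answer: 10 13 11 6 8 1 9 2 3 0 12 14 7 4 5

Derivation:
Char counts: '$':1, '1':5, '2':2, 'A':2, 'B':3, 'C':2
C (first-col start): C('$')=0, C('1')=1, C('2')=6, C('A')=8, C('B')=10, C('C')=13
L[0]='B': occ=0, LF[0]=C('B')+0=10+0=10
L[1]='C': occ=0, LF[1]=C('C')+0=13+0=13
L[2]='B': occ=1, LF[2]=C('B')+1=10+1=11
L[3]='2': occ=0, LF[3]=C('2')+0=6+0=6
L[4]='A': occ=0, LF[4]=C('A')+0=8+0=8
L[5]='1': occ=0, LF[5]=C('1')+0=1+0=1
L[6]='A': occ=1, LF[6]=C('A')+1=8+1=9
L[7]='1': occ=1, LF[7]=C('1')+1=1+1=2
L[8]='1': occ=2, LF[8]=C('1')+2=1+2=3
L[9]='$': occ=0, LF[9]=C('$')+0=0+0=0
L[10]='B': occ=2, LF[10]=C('B')+2=10+2=12
L[11]='C': occ=1, LF[11]=C('C')+1=13+1=14
L[12]='2': occ=1, LF[12]=C('2')+1=6+1=7
L[13]='1': occ=3, LF[13]=C('1')+3=1+3=4
L[14]='1': occ=4, LF[14]=C('1')+4=1+4=5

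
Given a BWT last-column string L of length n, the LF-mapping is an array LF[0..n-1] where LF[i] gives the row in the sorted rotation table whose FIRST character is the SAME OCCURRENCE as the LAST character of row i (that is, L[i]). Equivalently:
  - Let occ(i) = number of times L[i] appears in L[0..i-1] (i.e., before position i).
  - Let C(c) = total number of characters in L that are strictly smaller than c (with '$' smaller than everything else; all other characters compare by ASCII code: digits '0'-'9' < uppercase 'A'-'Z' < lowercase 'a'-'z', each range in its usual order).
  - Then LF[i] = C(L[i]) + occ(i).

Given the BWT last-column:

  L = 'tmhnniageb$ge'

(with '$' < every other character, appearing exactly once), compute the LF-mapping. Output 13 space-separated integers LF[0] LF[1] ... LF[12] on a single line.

Char counts: '$':1, 'a':1, 'b':1, 'e':2, 'g':2, 'h':1, 'i':1, 'm':1, 'n':2, 't':1
C (first-col start): C('$')=0, C('a')=1, C('b')=2, C('e')=3, C('g')=5, C('h')=7, C('i')=8, C('m')=9, C('n')=10, C('t')=12
L[0]='t': occ=0, LF[0]=C('t')+0=12+0=12
L[1]='m': occ=0, LF[1]=C('m')+0=9+0=9
L[2]='h': occ=0, LF[2]=C('h')+0=7+0=7
L[3]='n': occ=0, LF[3]=C('n')+0=10+0=10
L[4]='n': occ=1, LF[4]=C('n')+1=10+1=11
L[5]='i': occ=0, LF[5]=C('i')+0=8+0=8
L[6]='a': occ=0, LF[6]=C('a')+0=1+0=1
L[7]='g': occ=0, LF[7]=C('g')+0=5+0=5
L[8]='e': occ=0, LF[8]=C('e')+0=3+0=3
L[9]='b': occ=0, LF[9]=C('b')+0=2+0=2
L[10]='$': occ=0, LF[10]=C('$')+0=0+0=0
L[11]='g': occ=1, LF[11]=C('g')+1=5+1=6
L[12]='e': occ=1, LF[12]=C('e')+1=3+1=4

Answer: 12 9 7 10 11 8 1 5 3 2 0 6 4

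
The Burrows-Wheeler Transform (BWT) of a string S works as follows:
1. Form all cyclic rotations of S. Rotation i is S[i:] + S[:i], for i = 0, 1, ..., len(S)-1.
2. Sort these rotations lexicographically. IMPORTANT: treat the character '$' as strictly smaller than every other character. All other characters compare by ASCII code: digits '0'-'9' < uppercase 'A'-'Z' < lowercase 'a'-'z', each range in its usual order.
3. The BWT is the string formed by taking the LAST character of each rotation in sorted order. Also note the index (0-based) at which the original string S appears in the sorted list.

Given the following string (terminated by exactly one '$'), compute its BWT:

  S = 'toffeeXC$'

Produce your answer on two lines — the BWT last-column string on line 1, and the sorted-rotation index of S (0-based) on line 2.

Answer: CXeeffot$
8

Derivation:
All 9 rotations (rotation i = S[i:]+S[:i]):
  rot[0] = toffeeXC$
  rot[1] = offeeXC$t
  rot[2] = ffeeXC$to
  rot[3] = feeXC$tof
  rot[4] = eeXC$toff
  rot[5] = eXC$toffe
  rot[6] = XC$toffee
  rot[7] = C$toffeeX
  rot[8] = $toffeeXC
Sorted (with $ < everything):
  sorted[0] = $toffeeXC  (last char: 'C')
  sorted[1] = C$toffeeX  (last char: 'X')
  sorted[2] = XC$toffee  (last char: 'e')
  sorted[3] = eXC$toffe  (last char: 'e')
  sorted[4] = eeXC$toff  (last char: 'f')
  sorted[5] = feeXC$tof  (last char: 'f')
  sorted[6] = ffeeXC$to  (last char: 'o')
  sorted[7] = offeeXC$t  (last char: 't')
  sorted[8] = toffeeXC$  (last char: '$')
Last column: CXeeffot$
Original string S is at sorted index 8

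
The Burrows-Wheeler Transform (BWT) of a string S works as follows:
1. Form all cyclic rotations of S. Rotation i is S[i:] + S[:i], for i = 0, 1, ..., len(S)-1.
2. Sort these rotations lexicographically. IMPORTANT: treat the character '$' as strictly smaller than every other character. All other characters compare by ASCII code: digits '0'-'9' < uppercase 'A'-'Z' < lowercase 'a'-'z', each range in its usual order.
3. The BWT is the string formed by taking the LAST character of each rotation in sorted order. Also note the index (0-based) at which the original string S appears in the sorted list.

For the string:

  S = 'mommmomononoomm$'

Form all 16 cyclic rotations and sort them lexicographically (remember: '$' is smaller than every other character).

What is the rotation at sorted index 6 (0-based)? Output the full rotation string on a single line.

All 16 rotations (rotation i = S[i:]+S[:i]):
  rot[0] = mommmomononoomm$
  rot[1] = ommmomononoomm$m
  rot[2] = mmmomononoomm$mo
  rot[3] = mmomononoomm$mom
  rot[4] = momononoomm$momm
  rot[5] = omononoomm$mommm
  rot[6] = mononoomm$mommmo
  rot[7] = ononoomm$mommmom
  rot[8] = nonoomm$mommmomo
  rot[9] = onoomm$mommmomon
  rot[10] = noomm$mommmomono
  rot[11] = oomm$mommmomonon
  rot[12] = omm$mommmomonono
  rot[13] = mm$mommmomononoo
  rot[14] = m$mommmomononoom
  rot[15] = $mommmomononoomm
Sorted (with $ < everything):
  sorted[0] = $mommmomononoomm
  sorted[1] = m$mommmomononoom
  sorted[2] = mm$mommmomononoo
  sorted[3] = mmmomononoomm$mo
  sorted[4] = mmomononoomm$mom
  sorted[5] = mommmomononoomm$
  sorted[6] = momononoomm$momm
  sorted[7] = mononoomm$mommmo
  sorted[8] = nonoomm$mommmomo
  sorted[9] = noomm$mommmomono
  sorted[10] = omm$mommmomonono
  sorted[11] = ommmomononoomm$m
  sorted[12] = omononoomm$mommm
  sorted[13] = ononoomm$mommmom
  sorted[14] = onoomm$mommmomon
  sorted[15] = oomm$mommmomonon
sorted[6] = momononoomm$momm

Answer: momononoomm$momm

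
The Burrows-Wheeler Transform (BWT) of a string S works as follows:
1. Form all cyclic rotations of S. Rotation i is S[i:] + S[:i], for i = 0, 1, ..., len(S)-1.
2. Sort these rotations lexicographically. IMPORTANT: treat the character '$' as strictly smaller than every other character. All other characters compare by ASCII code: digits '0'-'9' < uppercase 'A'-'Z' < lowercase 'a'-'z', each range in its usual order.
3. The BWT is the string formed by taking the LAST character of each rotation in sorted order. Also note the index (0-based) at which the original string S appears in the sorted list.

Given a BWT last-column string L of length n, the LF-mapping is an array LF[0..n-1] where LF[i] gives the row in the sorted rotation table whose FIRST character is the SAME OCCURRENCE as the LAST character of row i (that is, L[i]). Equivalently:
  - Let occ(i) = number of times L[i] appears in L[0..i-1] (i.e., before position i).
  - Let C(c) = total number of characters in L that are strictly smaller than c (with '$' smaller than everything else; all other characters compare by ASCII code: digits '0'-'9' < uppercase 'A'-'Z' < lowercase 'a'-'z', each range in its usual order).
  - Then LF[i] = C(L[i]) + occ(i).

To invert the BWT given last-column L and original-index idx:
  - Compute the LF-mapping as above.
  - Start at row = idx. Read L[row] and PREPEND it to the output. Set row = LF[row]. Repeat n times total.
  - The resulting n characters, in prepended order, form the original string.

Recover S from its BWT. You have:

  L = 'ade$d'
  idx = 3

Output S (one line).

Answer: deda$

Derivation:
LF mapping: 1 2 4 0 3
Walk LF starting at row 3, prepending L[row]:
  step 1: row=3, L[3]='$', prepend. Next row=LF[3]=0
  step 2: row=0, L[0]='a', prepend. Next row=LF[0]=1
  step 3: row=1, L[1]='d', prepend. Next row=LF[1]=2
  step 4: row=2, L[2]='e', prepend. Next row=LF[2]=4
  step 5: row=4, L[4]='d', prepend. Next row=LF[4]=3
Reversed output: deda$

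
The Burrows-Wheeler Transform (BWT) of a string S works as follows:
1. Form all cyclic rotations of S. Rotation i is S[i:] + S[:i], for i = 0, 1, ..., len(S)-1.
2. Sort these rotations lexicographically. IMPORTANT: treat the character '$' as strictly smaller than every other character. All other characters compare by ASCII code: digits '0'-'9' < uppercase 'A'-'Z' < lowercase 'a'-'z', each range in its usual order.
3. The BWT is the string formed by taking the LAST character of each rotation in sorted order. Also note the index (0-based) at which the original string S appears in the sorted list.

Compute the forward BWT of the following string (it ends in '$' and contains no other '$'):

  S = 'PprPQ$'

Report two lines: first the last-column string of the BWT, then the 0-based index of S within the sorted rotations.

Answer: Qr$PPp
2

Derivation:
All 6 rotations (rotation i = S[i:]+S[:i]):
  rot[0] = PprPQ$
  rot[1] = prPQ$P
  rot[2] = rPQ$Pp
  rot[3] = PQ$Ppr
  rot[4] = Q$PprP
  rot[5] = $PprPQ
Sorted (with $ < everything):
  sorted[0] = $PprPQ  (last char: 'Q')
  sorted[1] = PQ$Ppr  (last char: 'r')
  sorted[2] = PprPQ$  (last char: '$')
  sorted[3] = Q$PprP  (last char: 'P')
  sorted[4] = prPQ$P  (last char: 'P')
  sorted[5] = rPQ$Pp  (last char: 'p')
Last column: Qr$PPp
Original string S is at sorted index 2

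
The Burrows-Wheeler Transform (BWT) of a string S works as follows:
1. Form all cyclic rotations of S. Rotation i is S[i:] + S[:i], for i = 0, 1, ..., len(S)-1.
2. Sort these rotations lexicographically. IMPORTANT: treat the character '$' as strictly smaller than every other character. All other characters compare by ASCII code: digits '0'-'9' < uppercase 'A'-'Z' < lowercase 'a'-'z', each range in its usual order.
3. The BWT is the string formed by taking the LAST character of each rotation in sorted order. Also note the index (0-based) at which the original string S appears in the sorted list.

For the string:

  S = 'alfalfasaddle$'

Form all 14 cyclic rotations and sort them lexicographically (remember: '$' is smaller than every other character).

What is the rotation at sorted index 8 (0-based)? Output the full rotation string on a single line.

Answer: falfasaddle$al

Derivation:
All 14 rotations (rotation i = S[i:]+S[:i]):
  rot[0] = alfalfasaddle$
  rot[1] = lfalfasaddle$a
  rot[2] = falfasaddle$al
  rot[3] = alfasaddle$alf
  rot[4] = lfasaddle$alfa
  rot[5] = fasaddle$alfal
  rot[6] = asaddle$alfalf
  rot[7] = saddle$alfalfa
  rot[8] = addle$alfalfas
  rot[9] = ddle$alfalfasa
  rot[10] = dle$alfalfasad
  rot[11] = le$alfalfasadd
  rot[12] = e$alfalfasaddl
  rot[13] = $alfalfasaddle
Sorted (with $ < everything):
  sorted[0] = $alfalfasaddle
  sorted[1] = addle$alfalfas
  sorted[2] = alfalfasaddle$
  sorted[3] = alfasaddle$alf
  sorted[4] = asaddle$alfalf
  sorted[5] = ddle$alfalfasa
  sorted[6] = dle$alfalfasad
  sorted[7] = e$alfalfasaddl
  sorted[8] = falfasaddle$al
  sorted[9] = fasaddle$alfal
  sorted[10] = le$alfalfasadd
  sorted[11] = lfalfasaddle$a
  sorted[12] = lfasaddle$alfa
  sorted[13] = saddle$alfalfa
sorted[8] = falfasaddle$al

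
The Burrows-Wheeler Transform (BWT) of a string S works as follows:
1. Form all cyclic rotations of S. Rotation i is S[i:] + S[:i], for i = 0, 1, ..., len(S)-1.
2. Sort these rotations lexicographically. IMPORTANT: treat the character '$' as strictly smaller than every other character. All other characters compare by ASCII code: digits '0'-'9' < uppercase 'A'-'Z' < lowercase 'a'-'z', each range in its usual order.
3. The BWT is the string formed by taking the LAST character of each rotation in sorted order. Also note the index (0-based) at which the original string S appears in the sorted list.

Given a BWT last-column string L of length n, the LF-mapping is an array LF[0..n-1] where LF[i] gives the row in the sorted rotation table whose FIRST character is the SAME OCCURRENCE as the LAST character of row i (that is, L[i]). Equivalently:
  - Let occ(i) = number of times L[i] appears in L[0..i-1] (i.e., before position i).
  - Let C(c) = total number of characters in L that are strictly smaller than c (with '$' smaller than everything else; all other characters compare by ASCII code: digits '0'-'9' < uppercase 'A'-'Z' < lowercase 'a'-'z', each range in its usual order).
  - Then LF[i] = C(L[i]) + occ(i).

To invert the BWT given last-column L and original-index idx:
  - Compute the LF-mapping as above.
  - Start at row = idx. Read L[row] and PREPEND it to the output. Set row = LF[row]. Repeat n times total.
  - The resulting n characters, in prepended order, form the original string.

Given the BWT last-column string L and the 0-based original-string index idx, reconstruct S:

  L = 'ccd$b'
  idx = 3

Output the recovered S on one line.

Answer: cbdc$

Derivation:
LF mapping: 2 3 4 0 1
Walk LF starting at row 3, prepending L[row]:
  step 1: row=3, L[3]='$', prepend. Next row=LF[3]=0
  step 2: row=0, L[0]='c', prepend. Next row=LF[0]=2
  step 3: row=2, L[2]='d', prepend. Next row=LF[2]=4
  step 4: row=4, L[4]='b', prepend. Next row=LF[4]=1
  step 5: row=1, L[1]='c', prepend. Next row=LF[1]=3
Reversed output: cbdc$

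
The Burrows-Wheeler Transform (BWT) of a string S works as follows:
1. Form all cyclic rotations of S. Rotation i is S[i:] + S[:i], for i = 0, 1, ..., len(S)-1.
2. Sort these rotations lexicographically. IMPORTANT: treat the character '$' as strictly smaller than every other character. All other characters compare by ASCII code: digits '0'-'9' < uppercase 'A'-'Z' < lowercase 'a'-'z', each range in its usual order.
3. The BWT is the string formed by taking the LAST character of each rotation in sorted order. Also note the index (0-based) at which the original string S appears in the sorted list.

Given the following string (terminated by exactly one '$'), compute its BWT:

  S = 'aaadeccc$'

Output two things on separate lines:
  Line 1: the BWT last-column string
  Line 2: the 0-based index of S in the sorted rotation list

All 9 rotations (rotation i = S[i:]+S[:i]):
  rot[0] = aaadeccc$
  rot[1] = aadeccc$a
  rot[2] = adeccc$aa
  rot[3] = deccc$aaa
  rot[4] = eccc$aaad
  rot[5] = ccc$aaade
  rot[6] = cc$aaadec
  rot[7] = c$aaadecc
  rot[8] = $aaadeccc
Sorted (with $ < everything):
  sorted[0] = $aaadeccc  (last char: 'c')
  sorted[1] = aaadeccc$  (last char: '$')
  sorted[2] = aadeccc$a  (last char: 'a')
  sorted[3] = adeccc$aa  (last char: 'a')
  sorted[4] = c$aaadecc  (last char: 'c')
  sorted[5] = cc$aaadec  (last char: 'c')
  sorted[6] = ccc$aaade  (last char: 'e')
  sorted[7] = deccc$aaa  (last char: 'a')
  sorted[8] = eccc$aaad  (last char: 'd')
Last column: c$aaccead
Original string S is at sorted index 1

Answer: c$aaccead
1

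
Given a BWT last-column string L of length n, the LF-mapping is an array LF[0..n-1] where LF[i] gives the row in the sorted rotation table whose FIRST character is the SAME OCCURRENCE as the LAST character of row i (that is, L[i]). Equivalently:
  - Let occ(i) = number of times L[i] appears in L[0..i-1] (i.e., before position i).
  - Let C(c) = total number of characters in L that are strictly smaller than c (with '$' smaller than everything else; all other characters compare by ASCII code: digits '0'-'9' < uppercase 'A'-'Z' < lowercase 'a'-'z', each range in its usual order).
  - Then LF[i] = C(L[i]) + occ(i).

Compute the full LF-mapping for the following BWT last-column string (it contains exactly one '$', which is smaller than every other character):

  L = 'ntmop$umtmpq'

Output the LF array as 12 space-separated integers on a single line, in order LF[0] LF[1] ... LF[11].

Answer: 4 9 1 5 6 0 11 2 10 3 7 8

Derivation:
Char counts: '$':1, 'm':3, 'n':1, 'o':1, 'p':2, 'q':1, 't':2, 'u':1
C (first-col start): C('$')=0, C('m')=1, C('n')=4, C('o')=5, C('p')=6, C('q')=8, C('t')=9, C('u')=11
L[0]='n': occ=0, LF[0]=C('n')+0=4+0=4
L[1]='t': occ=0, LF[1]=C('t')+0=9+0=9
L[2]='m': occ=0, LF[2]=C('m')+0=1+0=1
L[3]='o': occ=0, LF[3]=C('o')+0=5+0=5
L[4]='p': occ=0, LF[4]=C('p')+0=6+0=6
L[5]='$': occ=0, LF[5]=C('$')+0=0+0=0
L[6]='u': occ=0, LF[6]=C('u')+0=11+0=11
L[7]='m': occ=1, LF[7]=C('m')+1=1+1=2
L[8]='t': occ=1, LF[8]=C('t')+1=9+1=10
L[9]='m': occ=2, LF[9]=C('m')+2=1+2=3
L[10]='p': occ=1, LF[10]=C('p')+1=6+1=7
L[11]='q': occ=0, LF[11]=C('q')+0=8+0=8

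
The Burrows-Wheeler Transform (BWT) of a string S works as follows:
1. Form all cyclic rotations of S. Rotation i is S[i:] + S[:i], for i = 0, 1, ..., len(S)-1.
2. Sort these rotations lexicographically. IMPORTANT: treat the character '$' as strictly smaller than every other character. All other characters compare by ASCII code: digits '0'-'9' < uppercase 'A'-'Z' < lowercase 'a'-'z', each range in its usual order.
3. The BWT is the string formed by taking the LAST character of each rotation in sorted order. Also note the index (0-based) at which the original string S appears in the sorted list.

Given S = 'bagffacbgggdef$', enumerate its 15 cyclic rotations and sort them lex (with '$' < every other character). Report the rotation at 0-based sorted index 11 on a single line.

All 15 rotations (rotation i = S[i:]+S[:i]):
  rot[0] = bagffacbgggdef$
  rot[1] = agffacbgggdef$b
  rot[2] = gffacbgggdef$ba
  rot[3] = ffacbgggdef$bag
  rot[4] = facbgggdef$bagf
  rot[5] = acbgggdef$bagff
  rot[6] = cbgggdef$bagffa
  rot[7] = bgggdef$bagffac
  rot[8] = gggdef$bagffacb
  rot[9] = ggdef$bagffacbg
  rot[10] = gdef$bagffacbgg
  rot[11] = def$bagffacbggg
  rot[12] = ef$bagffacbgggd
  rot[13] = f$bagffacbgggde
  rot[14] = $bagffacbgggdef
Sorted (with $ < everything):
  sorted[0] = $bagffacbgggdef
  sorted[1] = acbgggdef$bagff
  sorted[2] = agffacbgggdef$b
  sorted[3] = bagffacbgggdef$
  sorted[4] = bgggdef$bagffac
  sorted[5] = cbgggdef$bagffa
  sorted[6] = def$bagffacbggg
  sorted[7] = ef$bagffacbgggd
  sorted[8] = f$bagffacbgggde
  sorted[9] = facbgggdef$bagf
  sorted[10] = ffacbgggdef$bag
  sorted[11] = gdef$bagffacbgg
  sorted[12] = gffacbgggdef$ba
  sorted[13] = ggdef$bagffacbg
  sorted[14] = gggdef$bagffacb
sorted[11] = gdef$bagffacbgg

Answer: gdef$bagffacbgg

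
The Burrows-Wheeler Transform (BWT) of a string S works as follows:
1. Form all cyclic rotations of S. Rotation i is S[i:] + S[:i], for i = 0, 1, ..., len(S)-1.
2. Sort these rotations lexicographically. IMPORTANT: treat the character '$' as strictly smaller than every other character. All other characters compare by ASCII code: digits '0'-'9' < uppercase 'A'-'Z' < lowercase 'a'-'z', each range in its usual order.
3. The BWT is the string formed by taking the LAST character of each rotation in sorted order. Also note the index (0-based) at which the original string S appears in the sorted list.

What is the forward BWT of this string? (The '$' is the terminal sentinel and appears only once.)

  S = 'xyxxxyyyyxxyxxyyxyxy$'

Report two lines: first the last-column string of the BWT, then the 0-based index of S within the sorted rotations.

All 21 rotations (rotation i = S[i:]+S[:i]):
  rot[0] = xyxxxyyyyxxyxxyyxyxy$
  rot[1] = yxxxyyyyxxyxxyyxyxy$x
  rot[2] = xxxyyyyxxyxxyyxyxy$xy
  rot[3] = xxyyyyxxyxxyyxyxy$xyx
  rot[4] = xyyyyxxyxxyyxyxy$xyxx
  rot[5] = yyyyxxyxxyyxyxy$xyxxx
  rot[6] = yyyxxyxxyyxyxy$xyxxxy
  rot[7] = yyxxyxxyyxyxy$xyxxxyy
  rot[8] = yxxyxxyyxyxy$xyxxxyyy
  rot[9] = xxyxxyyxyxy$xyxxxyyyy
  rot[10] = xyxxyyxyxy$xyxxxyyyyx
  rot[11] = yxxyyxyxy$xyxxxyyyyxx
  rot[12] = xxyyxyxy$xyxxxyyyyxxy
  rot[13] = xyyxyxy$xyxxxyyyyxxyx
  rot[14] = yyxyxy$xyxxxyyyyxxyxx
  rot[15] = yxyxy$xyxxxyyyyxxyxxy
  rot[16] = xyxy$xyxxxyyyyxxyxxyy
  rot[17] = yxy$xyxxxyyyyxxyxxyyx
  rot[18] = xy$xyxxxyyyyxxyxxyyxy
  rot[19] = y$xyxxxyyyyxxyxxyyxyx
  rot[20] = $xyxxxyyyyxxyxxyyxyxy
Sorted (with $ < everything):
  sorted[0] = $xyxxxyyyyxxyxxyyxyxy  (last char: 'y')
  sorted[1] = xxxyyyyxxyxxyyxyxy$xy  (last char: 'y')
  sorted[2] = xxyxxyyxyxy$xyxxxyyyy  (last char: 'y')
  sorted[3] = xxyyxyxy$xyxxxyyyyxxy  (last char: 'y')
  sorted[4] = xxyyyyxxyxxyyxyxy$xyx  (last char: 'x')
  sorted[5] = xy$xyxxxyyyyxxyxxyyxy  (last char: 'y')
  sorted[6] = xyxxxyyyyxxyxxyyxyxy$  (last char: '$')
  sorted[7] = xyxxyyxyxy$xyxxxyyyyx  (last char: 'x')
  sorted[8] = xyxy$xyxxxyyyyxxyxxyy  (last char: 'y')
  sorted[9] = xyyxyxy$xyxxxyyyyxxyx  (last char: 'x')
  sorted[10] = xyyyyxxyxxyyxyxy$xyxx  (last char: 'x')
  sorted[11] = y$xyxxxyyyyxxyxxyyxyx  (last char: 'x')
  sorted[12] = yxxxyyyyxxyxxyyxyxy$x  (last char: 'x')
  sorted[13] = yxxyxxyyxyxy$xyxxxyyy  (last char: 'y')
  sorted[14] = yxxyyxyxy$xyxxxyyyyxx  (last char: 'x')
  sorted[15] = yxy$xyxxxyyyyxxyxxyyx  (last char: 'x')
  sorted[16] = yxyxy$xyxxxyyyyxxyxxy  (last char: 'y')
  sorted[17] = yyxxyxxyyxyxy$xyxxxyy  (last char: 'y')
  sorted[18] = yyxyxy$xyxxxyyyyxxyxx  (last char: 'x')
  sorted[19] = yyyxxyxxyyxyxy$xyxxxy  (last char: 'y')
  sorted[20] = yyyyxxyxxyyxyxy$xyxxx  (last char: 'x')
Last column: yyyyxy$xyxxxxyxxyyxyx
Original string S is at sorted index 6

Answer: yyyyxy$xyxxxxyxxyyxyx
6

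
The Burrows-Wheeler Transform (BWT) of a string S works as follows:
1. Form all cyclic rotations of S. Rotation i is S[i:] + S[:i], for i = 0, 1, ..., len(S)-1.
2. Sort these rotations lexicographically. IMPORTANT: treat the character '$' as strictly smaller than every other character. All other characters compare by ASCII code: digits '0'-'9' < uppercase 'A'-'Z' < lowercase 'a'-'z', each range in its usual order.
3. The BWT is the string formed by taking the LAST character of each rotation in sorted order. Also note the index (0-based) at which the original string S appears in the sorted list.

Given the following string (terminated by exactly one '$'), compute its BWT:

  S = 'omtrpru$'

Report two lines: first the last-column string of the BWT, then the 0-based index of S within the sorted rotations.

Answer: uo$rtpmr
2

Derivation:
All 8 rotations (rotation i = S[i:]+S[:i]):
  rot[0] = omtrpru$
  rot[1] = mtrpru$o
  rot[2] = trpru$om
  rot[3] = rpru$omt
  rot[4] = pru$omtr
  rot[5] = ru$omtrp
  rot[6] = u$omtrpr
  rot[7] = $omtrpru
Sorted (with $ < everything):
  sorted[0] = $omtrpru  (last char: 'u')
  sorted[1] = mtrpru$o  (last char: 'o')
  sorted[2] = omtrpru$  (last char: '$')
  sorted[3] = pru$omtr  (last char: 'r')
  sorted[4] = rpru$omt  (last char: 't')
  sorted[5] = ru$omtrp  (last char: 'p')
  sorted[6] = trpru$om  (last char: 'm')
  sorted[7] = u$omtrpr  (last char: 'r')
Last column: uo$rtpmr
Original string S is at sorted index 2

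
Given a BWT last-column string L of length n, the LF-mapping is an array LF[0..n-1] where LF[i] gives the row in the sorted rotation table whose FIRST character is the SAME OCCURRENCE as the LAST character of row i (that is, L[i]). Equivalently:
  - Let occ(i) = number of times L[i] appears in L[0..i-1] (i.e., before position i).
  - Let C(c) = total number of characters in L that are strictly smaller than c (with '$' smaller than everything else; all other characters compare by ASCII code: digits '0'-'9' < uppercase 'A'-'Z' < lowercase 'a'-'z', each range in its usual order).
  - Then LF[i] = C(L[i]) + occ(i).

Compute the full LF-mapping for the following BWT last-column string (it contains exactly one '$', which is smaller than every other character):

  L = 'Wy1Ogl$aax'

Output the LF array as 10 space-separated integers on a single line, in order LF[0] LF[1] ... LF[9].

Answer: 3 9 1 2 6 7 0 4 5 8

Derivation:
Char counts: '$':1, '1':1, 'O':1, 'W':1, 'a':2, 'g':1, 'l':1, 'x':1, 'y':1
C (first-col start): C('$')=0, C('1')=1, C('O')=2, C('W')=3, C('a')=4, C('g')=6, C('l')=7, C('x')=8, C('y')=9
L[0]='W': occ=0, LF[0]=C('W')+0=3+0=3
L[1]='y': occ=0, LF[1]=C('y')+0=9+0=9
L[2]='1': occ=0, LF[2]=C('1')+0=1+0=1
L[3]='O': occ=0, LF[3]=C('O')+0=2+0=2
L[4]='g': occ=0, LF[4]=C('g')+0=6+0=6
L[5]='l': occ=0, LF[5]=C('l')+0=7+0=7
L[6]='$': occ=0, LF[6]=C('$')+0=0+0=0
L[7]='a': occ=0, LF[7]=C('a')+0=4+0=4
L[8]='a': occ=1, LF[8]=C('a')+1=4+1=5
L[9]='x': occ=0, LF[9]=C('x')+0=8+0=8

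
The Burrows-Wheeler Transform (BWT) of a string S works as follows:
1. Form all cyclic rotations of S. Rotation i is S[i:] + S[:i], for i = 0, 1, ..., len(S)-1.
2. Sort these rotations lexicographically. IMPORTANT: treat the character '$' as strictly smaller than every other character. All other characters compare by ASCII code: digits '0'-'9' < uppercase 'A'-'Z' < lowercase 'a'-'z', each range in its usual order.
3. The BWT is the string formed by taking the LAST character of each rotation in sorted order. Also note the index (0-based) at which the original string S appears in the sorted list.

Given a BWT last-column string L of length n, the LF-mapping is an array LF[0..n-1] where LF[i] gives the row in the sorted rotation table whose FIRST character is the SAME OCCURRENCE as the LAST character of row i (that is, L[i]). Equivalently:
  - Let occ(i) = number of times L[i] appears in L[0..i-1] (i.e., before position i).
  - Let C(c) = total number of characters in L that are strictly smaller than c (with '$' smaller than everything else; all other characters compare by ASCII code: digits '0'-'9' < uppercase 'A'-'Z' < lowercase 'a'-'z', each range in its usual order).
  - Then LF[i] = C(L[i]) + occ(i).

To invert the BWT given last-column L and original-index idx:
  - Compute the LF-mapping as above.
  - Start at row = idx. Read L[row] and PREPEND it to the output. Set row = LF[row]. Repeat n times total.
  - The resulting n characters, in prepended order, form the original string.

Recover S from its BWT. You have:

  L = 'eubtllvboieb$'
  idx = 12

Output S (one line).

Answer: violetbubble$

Derivation:
LF mapping: 4 11 1 10 7 8 12 2 9 6 5 3 0
Walk LF starting at row 12, prepending L[row]:
  step 1: row=12, L[12]='$', prepend. Next row=LF[12]=0
  step 2: row=0, L[0]='e', prepend. Next row=LF[0]=4
  step 3: row=4, L[4]='l', prepend. Next row=LF[4]=7
  step 4: row=7, L[7]='b', prepend. Next row=LF[7]=2
  step 5: row=2, L[2]='b', prepend. Next row=LF[2]=1
  step 6: row=1, L[1]='u', prepend. Next row=LF[1]=11
  step 7: row=11, L[11]='b', prepend. Next row=LF[11]=3
  step 8: row=3, L[3]='t', prepend. Next row=LF[3]=10
  step 9: row=10, L[10]='e', prepend. Next row=LF[10]=5
  step 10: row=5, L[5]='l', prepend. Next row=LF[5]=8
  step 11: row=8, L[8]='o', prepend. Next row=LF[8]=9
  step 12: row=9, L[9]='i', prepend. Next row=LF[9]=6
  step 13: row=6, L[6]='v', prepend. Next row=LF[6]=12
Reversed output: violetbubble$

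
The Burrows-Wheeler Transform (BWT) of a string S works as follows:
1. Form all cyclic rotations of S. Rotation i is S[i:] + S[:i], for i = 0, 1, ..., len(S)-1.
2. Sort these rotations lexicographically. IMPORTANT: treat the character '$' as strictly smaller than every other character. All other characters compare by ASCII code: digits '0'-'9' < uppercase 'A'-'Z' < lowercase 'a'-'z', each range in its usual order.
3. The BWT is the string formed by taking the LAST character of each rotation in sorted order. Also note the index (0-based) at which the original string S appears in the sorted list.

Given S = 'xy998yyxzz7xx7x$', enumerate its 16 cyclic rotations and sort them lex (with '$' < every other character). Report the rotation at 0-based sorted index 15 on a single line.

Answer: zz7xx7x$xy998yyx

Derivation:
All 16 rotations (rotation i = S[i:]+S[:i]):
  rot[0] = xy998yyxzz7xx7x$
  rot[1] = y998yyxzz7xx7x$x
  rot[2] = 998yyxzz7xx7x$xy
  rot[3] = 98yyxzz7xx7x$xy9
  rot[4] = 8yyxzz7xx7x$xy99
  rot[5] = yyxzz7xx7x$xy998
  rot[6] = yxzz7xx7x$xy998y
  rot[7] = xzz7xx7x$xy998yy
  rot[8] = zz7xx7x$xy998yyx
  rot[9] = z7xx7x$xy998yyxz
  rot[10] = 7xx7x$xy998yyxzz
  rot[11] = xx7x$xy998yyxzz7
  rot[12] = x7x$xy998yyxzz7x
  rot[13] = 7x$xy998yyxzz7xx
  rot[14] = x$xy998yyxzz7xx7
  rot[15] = $xy998yyxzz7xx7x
Sorted (with $ < everything):
  sorted[0] = $xy998yyxzz7xx7x
  sorted[1] = 7x$xy998yyxzz7xx
  sorted[2] = 7xx7x$xy998yyxzz
  sorted[3] = 8yyxzz7xx7x$xy99
  sorted[4] = 98yyxzz7xx7x$xy9
  sorted[5] = 998yyxzz7xx7x$xy
  sorted[6] = x$xy998yyxzz7xx7
  sorted[7] = x7x$xy998yyxzz7x
  sorted[8] = xx7x$xy998yyxzz7
  sorted[9] = xy998yyxzz7xx7x$
  sorted[10] = xzz7xx7x$xy998yy
  sorted[11] = y998yyxzz7xx7x$x
  sorted[12] = yxzz7xx7x$xy998y
  sorted[13] = yyxzz7xx7x$xy998
  sorted[14] = z7xx7x$xy998yyxz
  sorted[15] = zz7xx7x$xy998yyx
sorted[15] = zz7xx7x$xy998yyx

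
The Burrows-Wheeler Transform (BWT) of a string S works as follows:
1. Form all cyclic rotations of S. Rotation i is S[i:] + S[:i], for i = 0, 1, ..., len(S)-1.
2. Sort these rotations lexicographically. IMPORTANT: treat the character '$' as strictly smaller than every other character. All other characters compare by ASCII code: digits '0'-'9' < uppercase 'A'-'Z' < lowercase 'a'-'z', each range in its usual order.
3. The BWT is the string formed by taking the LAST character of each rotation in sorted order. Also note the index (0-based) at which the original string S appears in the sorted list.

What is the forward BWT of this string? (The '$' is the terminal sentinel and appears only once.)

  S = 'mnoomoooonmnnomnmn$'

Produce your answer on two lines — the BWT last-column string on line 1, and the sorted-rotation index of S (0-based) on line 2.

Answer: nnon$ommomnmnoonoom
4

Derivation:
All 19 rotations (rotation i = S[i:]+S[:i]):
  rot[0] = mnoomoooonmnnomnmn$
  rot[1] = noomoooonmnnomnmn$m
  rot[2] = oomoooonmnnomnmn$mn
  rot[3] = omoooonmnnomnmn$mno
  rot[4] = moooonmnnomnmn$mnoo
  rot[5] = oooonmnnomnmn$mnoom
  rot[6] = ooonmnnomnmn$mnoomo
  rot[7] = oonmnnomnmn$mnoomoo
  rot[8] = onmnnomnmn$mnoomooo
  rot[9] = nmnnomnmn$mnoomoooo
  rot[10] = mnnomnmn$mnoomoooon
  rot[11] = nnomnmn$mnoomoooonm
  rot[12] = nomnmn$mnoomoooonmn
  rot[13] = omnmn$mnoomoooonmnn
  rot[14] = mnmn$mnoomoooonmnno
  rot[15] = nmn$mnoomoooonmnnom
  rot[16] = mn$mnoomoooonmnnomn
  rot[17] = n$mnoomoooonmnnomnm
  rot[18] = $mnoomoooonmnnomnmn
Sorted (with $ < everything):
  sorted[0] = $mnoomoooonmnnomnmn  (last char: 'n')
  sorted[1] = mn$mnoomoooonmnnomn  (last char: 'n')
  sorted[2] = mnmn$mnoomoooonmnno  (last char: 'o')
  sorted[3] = mnnomnmn$mnoomoooon  (last char: 'n')
  sorted[4] = mnoomoooonmnnomnmn$  (last char: '$')
  sorted[5] = moooonmnnomnmn$mnoo  (last char: 'o')
  sorted[6] = n$mnoomoooonmnnomnm  (last char: 'm')
  sorted[7] = nmn$mnoomoooonmnnom  (last char: 'm')
  sorted[8] = nmnnomnmn$mnoomoooo  (last char: 'o')
  sorted[9] = nnomnmn$mnoomoooonm  (last char: 'm')
  sorted[10] = nomnmn$mnoomoooonmn  (last char: 'n')
  sorted[11] = noomoooonmnnomnmn$m  (last char: 'm')
  sorted[12] = omnmn$mnoomoooonmnn  (last char: 'n')
  sorted[13] = omoooonmnnomnmn$mno  (last char: 'o')
  sorted[14] = onmnnomnmn$mnoomooo  (last char: 'o')
  sorted[15] = oomoooonmnnomnmn$mn  (last char: 'n')
  sorted[16] = oonmnnomnmn$mnoomoo  (last char: 'o')
  sorted[17] = ooonmnnomnmn$mnoomo  (last char: 'o')
  sorted[18] = oooonmnnomnmn$mnoom  (last char: 'm')
Last column: nnon$ommomnmnoonoom
Original string S is at sorted index 4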